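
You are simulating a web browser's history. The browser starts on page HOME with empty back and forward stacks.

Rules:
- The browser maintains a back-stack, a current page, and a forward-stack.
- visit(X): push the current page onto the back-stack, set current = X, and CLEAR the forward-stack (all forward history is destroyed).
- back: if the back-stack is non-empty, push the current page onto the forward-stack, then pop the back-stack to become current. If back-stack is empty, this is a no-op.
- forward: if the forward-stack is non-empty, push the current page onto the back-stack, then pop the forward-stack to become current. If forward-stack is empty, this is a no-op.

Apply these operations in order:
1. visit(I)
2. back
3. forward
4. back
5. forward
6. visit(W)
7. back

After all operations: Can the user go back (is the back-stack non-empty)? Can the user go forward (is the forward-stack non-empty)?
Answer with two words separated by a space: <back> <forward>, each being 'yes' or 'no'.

After 1 (visit(I)): cur=I back=1 fwd=0
After 2 (back): cur=HOME back=0 fwd=1
After 3 (forward): cur=I back=1 fwd=0
After 4 (back): cur=HOME back=0 fwd=1
After 5 (forward): cur=I back=1 fwd=0
After 6 (visit(W)): cur=W back=2 fwd=0
After 7 (back): cur=I back=1 fwd=1

Answer: yes yes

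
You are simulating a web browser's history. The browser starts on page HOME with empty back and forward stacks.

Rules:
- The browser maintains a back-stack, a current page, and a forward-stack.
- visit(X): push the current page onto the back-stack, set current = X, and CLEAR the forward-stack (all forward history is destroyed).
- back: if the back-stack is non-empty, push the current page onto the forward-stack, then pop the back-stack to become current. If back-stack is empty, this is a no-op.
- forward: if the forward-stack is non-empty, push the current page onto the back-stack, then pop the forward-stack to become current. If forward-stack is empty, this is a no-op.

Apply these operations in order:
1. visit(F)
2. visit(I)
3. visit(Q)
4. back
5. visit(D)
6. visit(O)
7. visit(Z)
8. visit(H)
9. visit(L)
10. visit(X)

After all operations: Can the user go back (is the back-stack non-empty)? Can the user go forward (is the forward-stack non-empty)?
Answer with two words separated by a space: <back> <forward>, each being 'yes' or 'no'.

Answer: yes no

Derivation:
After 1 (visit(F)): cur=F back=1 fwd=0
After 2 (visit(I)): cur=I back=2 fwd=0
After 3 (visit(Q)): cur=Q back=3 fwd=0
After 4 (back): cur=I back=2 fwd=1
After 5 (visit(D)): cur=D back=3 fwd=0
After 6 (visit(O)): cur=O back=4 fwd=0
After 7 (visit(Z)): cur=Z back=5 fwd=0
After 8 (visit(H)): cur=H back=6 fwd=0
After 9 (visit(L)): cur=L back=7 fwd=0
After 10 (visit(X)): cur=X back=8 fwd=0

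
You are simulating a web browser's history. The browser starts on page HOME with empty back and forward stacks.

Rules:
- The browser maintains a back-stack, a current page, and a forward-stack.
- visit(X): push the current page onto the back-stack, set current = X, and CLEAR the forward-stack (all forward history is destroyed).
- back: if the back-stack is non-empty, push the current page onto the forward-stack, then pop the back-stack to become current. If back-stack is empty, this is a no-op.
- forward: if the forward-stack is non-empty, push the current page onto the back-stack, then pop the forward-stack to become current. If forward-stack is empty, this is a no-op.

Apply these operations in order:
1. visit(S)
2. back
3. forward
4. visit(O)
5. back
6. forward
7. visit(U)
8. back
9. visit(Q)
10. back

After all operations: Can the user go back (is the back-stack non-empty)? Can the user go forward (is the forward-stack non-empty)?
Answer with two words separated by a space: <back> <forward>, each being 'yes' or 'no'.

Answer: yes yes

Derivation:
After 1 (visit(S)): cur=S back=1 fwd=0
After 2 (back): cur=HOME back=0 fwd=1
After 3 (forward): cur=S back=1 fwd=0
After 4 (visit(O)): cur=O back=2 fwd=0
After 5 (back): cur=S back=1 fwd=1
After 6 (forward): cur=O back=2 fwd=0
After 7 (visit(U)): cur=U back=3 fwd=0
After 8 (back): cur=O back=2 fwd=1
After 9 (visit(Q)): cur=Q back=3 fwd=0
After 10 (back): cur=O back=2 fwd=1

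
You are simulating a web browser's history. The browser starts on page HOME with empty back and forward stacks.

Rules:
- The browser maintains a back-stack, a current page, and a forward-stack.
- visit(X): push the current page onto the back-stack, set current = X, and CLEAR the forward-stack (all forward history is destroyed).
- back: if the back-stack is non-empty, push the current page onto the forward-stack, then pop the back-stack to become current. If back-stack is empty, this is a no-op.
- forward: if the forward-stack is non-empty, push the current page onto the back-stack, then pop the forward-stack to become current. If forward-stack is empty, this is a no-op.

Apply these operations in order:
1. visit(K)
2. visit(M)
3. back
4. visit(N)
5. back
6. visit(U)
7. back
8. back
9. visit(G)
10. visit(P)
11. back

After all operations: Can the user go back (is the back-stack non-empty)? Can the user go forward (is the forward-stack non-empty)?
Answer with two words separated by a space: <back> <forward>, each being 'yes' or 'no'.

After 1 (visit(K)): cur=K back=1 fwd=0
After 2 (visit(M)): cur=M back=2 fwd=0
After 3 (back): cur=K back=1 fwd=1
After 4 (visit(N)): cur=N back=2 fwd=0
After 5 (back): cur=K back=1 fwd=1
After 6 (visit(U)): cur=U back=2 fwd=0
After 7 (back): cur=K back=1 fwd=1
After 8 (back): cur=HOME back=0 fwd=2
After 9 (visit(G)): cur=G back=1 fwd=0
After 10 (visit(P)): cur=P back=2 fwd=0
After 11 (back): cur=G back=1 fwd=1

Answer: yes yes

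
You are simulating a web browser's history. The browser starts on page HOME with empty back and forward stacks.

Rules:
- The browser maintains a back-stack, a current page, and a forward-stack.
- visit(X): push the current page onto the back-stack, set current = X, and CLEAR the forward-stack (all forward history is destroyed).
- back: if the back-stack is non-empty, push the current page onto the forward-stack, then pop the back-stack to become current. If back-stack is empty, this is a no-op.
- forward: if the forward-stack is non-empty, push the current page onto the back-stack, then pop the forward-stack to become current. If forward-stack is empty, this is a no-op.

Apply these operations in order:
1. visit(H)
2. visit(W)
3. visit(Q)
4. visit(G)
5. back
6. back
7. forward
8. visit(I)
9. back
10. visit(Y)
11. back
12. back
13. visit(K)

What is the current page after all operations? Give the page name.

Answer: K

Derivation:
After 1 (visit(H)): cur=H back=1 fwd=0
After 2 (visit(W)): cur=W back=2 fwd=0
After 3 (visit(Q)): cur=Q back=3 fwd=0
After 4 (visit(G)): cur=G back=4 fwd=0
After 5 (back): cur=Q back=3 fwd=1
After 6 (back): cur=W back=2 fwd=2
After 7 (forward): cur=Q back=3 fwd=1
After 8 (visit(I)): cur=I back=4 fwd=0
After 9 (back): cur=Q back=3 fwd=1
After 10 (visit(Y)): cur=Y back=4 fwd=0
After 11 (back): cur=Q back=3 fwd=1
After 12 (back): cur=W back=2 fwd=2
After 13 (visit(K)): cur=K back=3 fwd=0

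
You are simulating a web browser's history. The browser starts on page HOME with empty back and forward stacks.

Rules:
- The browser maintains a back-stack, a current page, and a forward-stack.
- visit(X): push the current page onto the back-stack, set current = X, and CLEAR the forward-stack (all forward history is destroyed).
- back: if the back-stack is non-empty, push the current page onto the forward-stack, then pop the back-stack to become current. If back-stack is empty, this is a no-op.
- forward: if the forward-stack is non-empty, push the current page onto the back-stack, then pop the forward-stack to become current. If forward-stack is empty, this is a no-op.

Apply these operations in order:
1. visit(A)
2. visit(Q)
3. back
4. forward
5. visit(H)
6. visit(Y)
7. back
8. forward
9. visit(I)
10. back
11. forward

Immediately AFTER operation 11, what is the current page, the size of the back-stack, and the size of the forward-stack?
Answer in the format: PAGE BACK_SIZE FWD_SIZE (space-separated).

After 1 (visit(A)): cur=A back=1 fwd=0
After 2 (visit(Q)): cur=Q back=2 fwd=0
After 3 (back): cur=A back=1 fwd=1
After 4 (forward): cur=Q back=2 fwd=0
After 5 (visit(H)): cur=H back=3 fwd=0
After 6 (visit(Y)): cur=Y back=4 fwd=0
After 7 (back): cur=H back=3 fwd=1
After 8 (forward): cur=Y back=4 fwd=0
After 9 (visit(I)): cur=I back=5 fwd=0
After 10 (back): cur=Y back=4 fwd=1
After 11 (forward): cur=I back=5 fwd=0

I 5 0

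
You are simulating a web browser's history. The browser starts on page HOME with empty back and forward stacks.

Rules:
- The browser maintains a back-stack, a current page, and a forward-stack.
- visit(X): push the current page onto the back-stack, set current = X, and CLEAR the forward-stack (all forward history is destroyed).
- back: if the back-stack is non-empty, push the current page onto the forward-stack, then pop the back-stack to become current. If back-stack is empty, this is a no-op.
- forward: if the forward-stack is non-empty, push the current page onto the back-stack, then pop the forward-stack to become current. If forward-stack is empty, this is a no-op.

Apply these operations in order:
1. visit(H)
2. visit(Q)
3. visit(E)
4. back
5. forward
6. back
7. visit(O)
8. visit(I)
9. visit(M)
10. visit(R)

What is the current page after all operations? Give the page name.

After 1 (visit(H)): cur=H back=1 fwd=0
After 2 (visit(Q)): cur=Q back=2 fwd=0
After 3 (visit(E)): cur=E back=3 fwd=0
After 4 (back): cur=Q back=2 fwd=1
After 5 (forward): cur=E back=3 fwd=0
After 6 (back): cur=Q back=2 fwd=1
After 7 (visit(O)): cur=O back=3 fwd=0
After 8 (visit(I)): cur=I back=4 fwd=0
After 9 (visit(M)): cur=M back=5 fwd=0
After 10 (visit(R)): cur=R back=6 fwd=0

Answer: R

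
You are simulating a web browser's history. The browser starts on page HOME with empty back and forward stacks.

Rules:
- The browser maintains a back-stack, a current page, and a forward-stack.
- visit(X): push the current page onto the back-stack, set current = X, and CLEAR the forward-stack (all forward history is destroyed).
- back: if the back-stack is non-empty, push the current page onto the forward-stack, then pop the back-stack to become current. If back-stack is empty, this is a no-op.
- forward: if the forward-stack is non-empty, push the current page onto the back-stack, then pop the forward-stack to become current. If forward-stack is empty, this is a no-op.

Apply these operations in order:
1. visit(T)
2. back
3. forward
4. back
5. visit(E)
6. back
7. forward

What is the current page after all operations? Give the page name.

After 1 (visit(T)): cur=T back=1 fwd=0
After 2 (back): cur=HOME back=0 fwd=1
After 3 (forward): cur=T back=1 fwd=0
After 4 (back): cur=HOME back=0 fwd=1
After 5 (visit(E)): cur=E back=1 fwd=0
After 6 (back): cur=HOME back=0 fwd=1
After 7 (forward): cur=E back=1 fwd=0

Answer: E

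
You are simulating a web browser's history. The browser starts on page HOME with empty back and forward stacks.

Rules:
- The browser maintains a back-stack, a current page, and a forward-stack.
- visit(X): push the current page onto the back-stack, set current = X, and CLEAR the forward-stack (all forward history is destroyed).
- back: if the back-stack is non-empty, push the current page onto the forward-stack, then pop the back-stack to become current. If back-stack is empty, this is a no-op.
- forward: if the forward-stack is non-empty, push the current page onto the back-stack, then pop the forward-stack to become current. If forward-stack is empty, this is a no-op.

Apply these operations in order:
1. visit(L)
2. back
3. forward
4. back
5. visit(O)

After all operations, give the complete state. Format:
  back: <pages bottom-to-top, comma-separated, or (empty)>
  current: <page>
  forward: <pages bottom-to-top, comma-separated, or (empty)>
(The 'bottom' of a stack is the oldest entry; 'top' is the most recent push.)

Answer: back: HOME
current: O
forward: (empty)

Derivation:
After 1 (visit(L)): cur=L back=1 fwd=0
After 2 (back): cur=HOME back=0 fwd=1
After 3 (forward): cur=L back=1 fwd=0
After 4 (back): cur=HOME back=0 fwd=1
After 5 (visit(O)): cur=O back=1 fwd=0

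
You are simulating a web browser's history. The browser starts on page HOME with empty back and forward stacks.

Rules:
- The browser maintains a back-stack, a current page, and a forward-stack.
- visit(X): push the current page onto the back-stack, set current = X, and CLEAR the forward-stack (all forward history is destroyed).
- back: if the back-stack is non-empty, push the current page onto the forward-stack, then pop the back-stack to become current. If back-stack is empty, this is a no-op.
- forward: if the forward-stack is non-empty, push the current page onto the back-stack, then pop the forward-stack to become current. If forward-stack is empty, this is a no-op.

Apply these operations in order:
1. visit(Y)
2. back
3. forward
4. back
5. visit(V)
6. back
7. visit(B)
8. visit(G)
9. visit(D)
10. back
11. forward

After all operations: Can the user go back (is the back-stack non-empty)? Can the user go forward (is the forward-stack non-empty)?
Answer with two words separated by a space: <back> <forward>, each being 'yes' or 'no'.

After 1 (visit(Y)): cur=Y back=1 fwd=0
After 2 (back): cur=HOME back=0 fwd=1
After 3 (forward): cur=Y back=1 fwd=0
After 4 (back): cur=HOME back=0 fwd=1
After 5 (visit(V)): cur=V back=1 fwd=0
After 6 (back): cur=HOME back=0 fwd=1
After 7 (visit(B)): cur=B back=1 fwd=0
After 8 (visit(G)): cur=G back=2 fwd=0
After 9 (visit(D)): cur=D back=3 fwd=0
After 10 (back): cur=G back=2 fwd=1
After 11 (forward): cur=D back=3 fwd=0

Answer: yes no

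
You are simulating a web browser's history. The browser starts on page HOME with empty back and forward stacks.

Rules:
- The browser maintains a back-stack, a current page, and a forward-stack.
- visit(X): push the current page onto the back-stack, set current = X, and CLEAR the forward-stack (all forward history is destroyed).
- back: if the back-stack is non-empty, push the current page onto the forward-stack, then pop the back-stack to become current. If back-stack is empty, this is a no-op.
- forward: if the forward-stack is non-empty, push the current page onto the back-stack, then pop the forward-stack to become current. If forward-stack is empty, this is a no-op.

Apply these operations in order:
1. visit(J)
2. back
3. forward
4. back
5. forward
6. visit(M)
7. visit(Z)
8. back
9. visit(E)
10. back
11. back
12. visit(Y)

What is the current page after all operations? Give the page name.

After 1 (visit(J)): cur=J back=1 fwd=0
After 2 (back): cur=HOME back=0 fwd=1
After 3 (forward): cur=J back=1 fwd=0
After 4 (back): cur=HOME back=0 fwd=1
After 5 (forward): cur=J back=1 fwd=0
After 6 (visit(M)): cur=M back=2 fwd=0
After 7 (visit(Z)): cur=Z back=3 fwd=0
After 8 (back): cur=M back=2 fwd=1
After 9 (visit(E)): cur=E back=3 fwd=0
After 10 (back): cur=M back=2 fwd=1
After 11 (back): cur=J back=1 fwd=2
After 12 (visit(Y)): cur=Y back=2 fwd=0

Answer: Y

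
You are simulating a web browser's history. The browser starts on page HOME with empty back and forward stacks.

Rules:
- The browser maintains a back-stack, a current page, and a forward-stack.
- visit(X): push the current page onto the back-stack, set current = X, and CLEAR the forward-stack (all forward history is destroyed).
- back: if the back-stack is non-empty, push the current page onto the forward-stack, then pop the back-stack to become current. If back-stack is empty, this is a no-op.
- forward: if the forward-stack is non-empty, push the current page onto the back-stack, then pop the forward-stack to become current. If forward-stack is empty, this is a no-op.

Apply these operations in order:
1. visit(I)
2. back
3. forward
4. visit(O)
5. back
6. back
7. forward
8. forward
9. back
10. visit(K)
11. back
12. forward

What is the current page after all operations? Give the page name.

After 1 (visit(I)): cur=I back=1 fwd=0
After 2 (back): cur=HOME back=0 fwd=1
After 3 (forward): cur=I back=1 fwd=0
After 4 (visit(O)): cur=O back=2 fwd=0
After 5 (back): cur=I back=1 fwd=1
After 6 (back): cur=HOME back=0 fwd=2
After 7 (forward): cur=I back=1 fwd=1
After 8 (forward): cur=O back=2 fwd=0
After 9 (back): cur=I back=1 fwd=1
After 10 (visit(K)): cur=K back=2 fwd=0
After 11 (back): cur=I back=1 fwd=1
After 12 (forward): cur=K back=2 fwd=0

Answer: K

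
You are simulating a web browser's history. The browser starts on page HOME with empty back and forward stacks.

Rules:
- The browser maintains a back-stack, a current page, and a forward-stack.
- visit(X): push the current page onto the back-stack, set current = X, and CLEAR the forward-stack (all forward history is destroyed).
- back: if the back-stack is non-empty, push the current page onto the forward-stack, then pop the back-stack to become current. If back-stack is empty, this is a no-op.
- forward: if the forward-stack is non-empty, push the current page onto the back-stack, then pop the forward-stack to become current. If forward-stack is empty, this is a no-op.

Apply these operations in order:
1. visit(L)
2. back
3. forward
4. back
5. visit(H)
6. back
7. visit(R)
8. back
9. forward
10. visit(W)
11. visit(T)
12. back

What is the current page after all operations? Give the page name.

After 1 (visit(L)): cur=L back=1 fwd=0
After 2 (back): cur=HOME back=0 fwd=1
After 3 (forward): cur=L back=1 fwd=0
After 4 (back): cur=HOME back=0 fwd=1
After 5 (visit(H)): cur=H back=1 fwd=0
After 6 (back): cur=HOME back=0 fwd=1
After 7 (visit(R)): cur=R back=1 fwd=0
After 8 (back): cur=HOME back=0 fwd=1
After 9 (forward): cur=R back=1 fwd=0
After 10 (visit(W)): cur=W back=2 fwd=0
After 11 (visit(T)): cur=T back=3 fwd=0
After 12 (back): cur=W back=2 fwd=1

Answer: W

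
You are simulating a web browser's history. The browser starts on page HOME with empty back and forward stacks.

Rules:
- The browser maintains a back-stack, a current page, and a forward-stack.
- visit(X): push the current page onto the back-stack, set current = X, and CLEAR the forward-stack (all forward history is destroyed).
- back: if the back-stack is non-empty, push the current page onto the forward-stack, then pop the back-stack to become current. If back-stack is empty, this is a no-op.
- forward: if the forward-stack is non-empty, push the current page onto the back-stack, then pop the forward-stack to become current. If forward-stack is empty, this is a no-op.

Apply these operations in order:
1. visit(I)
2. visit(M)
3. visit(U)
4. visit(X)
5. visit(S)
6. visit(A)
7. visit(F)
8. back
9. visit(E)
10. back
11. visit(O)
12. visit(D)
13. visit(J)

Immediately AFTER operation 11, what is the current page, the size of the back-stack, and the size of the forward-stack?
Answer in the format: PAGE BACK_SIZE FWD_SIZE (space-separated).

After 1 (visit(I)): cur=I back=1 fwd=0
After 2 (visit(M)): cur=M back=2 fwd=0
After 3 (visit(U)): cur=U back=3 fwd=0
After 4 (visit(X)): cur=X back=4 fwd=0
After 5 (visit(S)): cur=S back=5 fwd=0
After 6 (visit(A)): cur=A back=6 fwd=0
After 7 (visit(F)): cur=F back=7 fwd=0
After 8 (back): cur=A back=6 fwd=1
After 9 (visit(E)): cur=E back=7 fwd=0
After 10 (back): cur=A back=6 fwd=1
After 11 (visit(O)): cur=O back=7 fwd=0

O 7 0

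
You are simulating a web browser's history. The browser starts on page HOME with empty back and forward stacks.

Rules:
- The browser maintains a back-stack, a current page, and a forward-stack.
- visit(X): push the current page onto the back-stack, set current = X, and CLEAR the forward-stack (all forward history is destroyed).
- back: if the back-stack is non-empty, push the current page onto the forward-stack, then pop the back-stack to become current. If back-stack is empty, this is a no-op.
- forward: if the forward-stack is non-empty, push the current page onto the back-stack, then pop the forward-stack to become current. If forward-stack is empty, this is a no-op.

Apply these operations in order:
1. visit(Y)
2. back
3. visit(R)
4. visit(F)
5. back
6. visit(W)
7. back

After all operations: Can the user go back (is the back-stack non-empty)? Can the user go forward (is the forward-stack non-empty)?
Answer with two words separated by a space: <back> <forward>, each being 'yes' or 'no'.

After 1 (visit(Y)): cur=Y back=1 fwd=0
After 2 (back): cur=HOME back=0 fwd=1
After 3 (visit(R)): cur=R back=1 fwd=0
After 4 (visit(F)): cur=F back=2 fwd=0
After 5 (back): cur=R back=1 fwd=1
After 6 (visit(W)): cur=W back=2 fwd=0
After 7 (back): cur=R back=1 fwd=1

Answer: yes yes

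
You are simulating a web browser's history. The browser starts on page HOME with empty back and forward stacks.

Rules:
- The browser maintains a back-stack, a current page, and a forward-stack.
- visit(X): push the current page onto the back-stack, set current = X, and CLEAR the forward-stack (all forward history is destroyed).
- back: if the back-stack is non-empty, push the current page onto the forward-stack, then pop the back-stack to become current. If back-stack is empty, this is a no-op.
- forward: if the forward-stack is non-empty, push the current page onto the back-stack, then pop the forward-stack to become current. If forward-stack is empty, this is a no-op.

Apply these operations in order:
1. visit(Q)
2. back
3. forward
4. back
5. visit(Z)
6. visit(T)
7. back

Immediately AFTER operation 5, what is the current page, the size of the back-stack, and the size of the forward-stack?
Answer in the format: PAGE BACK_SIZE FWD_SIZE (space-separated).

After 1 (visit(Q)): cur=Q back=1 fwd=0
After 2 (back): cur=HOME back=0 fwd=1
After 3 (forward): cur=Q back=1 fwd=0
After 4 (back): cur=HOME back=0 fwd=1
After 5 (visit(Z)): cur=Z back=1 fwd=0

Z 1 0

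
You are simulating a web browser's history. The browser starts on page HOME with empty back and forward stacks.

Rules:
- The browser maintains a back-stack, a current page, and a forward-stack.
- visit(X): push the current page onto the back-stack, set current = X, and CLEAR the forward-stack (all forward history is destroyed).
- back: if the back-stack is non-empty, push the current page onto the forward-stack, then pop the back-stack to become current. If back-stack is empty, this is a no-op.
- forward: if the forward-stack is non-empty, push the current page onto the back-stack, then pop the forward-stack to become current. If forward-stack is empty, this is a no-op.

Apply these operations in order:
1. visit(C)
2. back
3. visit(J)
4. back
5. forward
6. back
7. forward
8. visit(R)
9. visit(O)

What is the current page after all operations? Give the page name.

Answer: O

Derivation:
After 1 (visit(C)): cur=C back=1 fwd=0
After 2 (back): cur=HOME back=0 fwd=1
After 3 (visit(J)): cur=J back=1 fwd=0
After 4 (back): cur=HOME back=0 fwd=1
After 5 (forward): cur=J back=1 fwd=0
After 6 (back): cur=HOME back=0 fwd=1
After 7 (forward): cur=J back=1 fwd=0
After 8 (visit(R)): cur=R back=2 fwd=0
After 9 (visit(O)): cur=O back=3 fwd=0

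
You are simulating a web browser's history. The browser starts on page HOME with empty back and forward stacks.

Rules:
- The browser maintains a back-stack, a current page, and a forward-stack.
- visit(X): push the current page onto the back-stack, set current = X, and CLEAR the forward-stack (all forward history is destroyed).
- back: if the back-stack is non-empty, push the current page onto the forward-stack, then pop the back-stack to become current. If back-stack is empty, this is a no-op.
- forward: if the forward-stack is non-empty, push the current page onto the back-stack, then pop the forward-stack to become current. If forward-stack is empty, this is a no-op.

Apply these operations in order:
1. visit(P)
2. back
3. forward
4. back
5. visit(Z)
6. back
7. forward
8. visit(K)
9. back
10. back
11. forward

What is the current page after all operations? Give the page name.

After 1 (visit(P)): cur=P back=1 fwd=0
After 2 (back): cur=HOME back=0 fwd=1
After 3 (forward): cur=P back=1 fwd=0
After 4 (back): cur=HOME back=0 fwd=1
After 5 (visit(Z)): cur=Z back=1 fwd=0
After 6 (back): cur=HOME back=0 fwd=1
After 7 (forward): cur=Z back=1 fwd=0
After 8 (visit(K)): cur=K back=2 fwd=0
After 9 (back): cur=Z back=1 fwd=1
After 10 (back): cur=HOME back=0 fwd=2
After 11 (forward): cur=Z back=1 fwd=1

Answer: Z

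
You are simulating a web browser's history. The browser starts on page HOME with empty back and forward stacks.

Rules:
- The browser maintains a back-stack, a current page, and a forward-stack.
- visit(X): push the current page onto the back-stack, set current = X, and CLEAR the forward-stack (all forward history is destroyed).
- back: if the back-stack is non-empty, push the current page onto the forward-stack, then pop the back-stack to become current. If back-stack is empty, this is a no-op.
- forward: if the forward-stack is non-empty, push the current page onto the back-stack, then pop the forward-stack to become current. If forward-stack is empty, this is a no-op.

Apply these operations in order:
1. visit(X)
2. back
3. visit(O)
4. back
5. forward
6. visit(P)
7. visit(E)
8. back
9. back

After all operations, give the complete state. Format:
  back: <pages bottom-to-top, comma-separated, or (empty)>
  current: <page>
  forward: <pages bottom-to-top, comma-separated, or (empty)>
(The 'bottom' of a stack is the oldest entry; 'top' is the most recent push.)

Answer: back: HOME
current: O
forward: E,P

Derivation:
After 1 (visit(X)): cur=X back=1 fwd=0
After 2 (back): cur=HOME back=0 fwd=1
After 3 (visit(O)): cur=O back=1 fwd=0
After 4 (back): cur=HOME back=0 fwd=1
After 5 (forward): cur=O back=1 fwd=0
After 6 (visit(P)): cur=P back=2 fwd=0
After 7 (visit(E)): cur=E back=3 fwd=0
After 8 (back): cur=P back=2 fwd=1
After 9 (back): cur=O back=1 fwd=2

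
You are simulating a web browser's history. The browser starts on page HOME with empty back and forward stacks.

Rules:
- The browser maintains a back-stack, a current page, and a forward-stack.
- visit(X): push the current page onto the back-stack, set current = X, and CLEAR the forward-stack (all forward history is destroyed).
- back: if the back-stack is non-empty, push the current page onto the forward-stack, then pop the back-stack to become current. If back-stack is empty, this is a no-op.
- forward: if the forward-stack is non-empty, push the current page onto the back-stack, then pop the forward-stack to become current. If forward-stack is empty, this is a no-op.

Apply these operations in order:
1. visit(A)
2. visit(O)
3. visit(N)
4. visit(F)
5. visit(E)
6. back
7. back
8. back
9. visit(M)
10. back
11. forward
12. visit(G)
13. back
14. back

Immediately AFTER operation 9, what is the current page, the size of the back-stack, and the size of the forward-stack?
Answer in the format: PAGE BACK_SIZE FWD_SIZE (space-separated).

After 1 (visit(A)): cur=A back=1 fwd=0
After 2 (visit(O)): cur=O back=2 fwd=0
After 3 (visit(N)): cur=N back=3 fwd=0
After 4 (visit(F)): cur=F back=4 fwd=0
After 5 (visit(E)): cur=E back=5 fwd=0
After 6 (back): cur=F back=4 fwd=1
After 7 (back): cur=N back=3 fwd=2
After 8 (back): cur=O back=2 fwd=3
After 9 (visit(M)): cur=M back=3 fwd=0

M 3 0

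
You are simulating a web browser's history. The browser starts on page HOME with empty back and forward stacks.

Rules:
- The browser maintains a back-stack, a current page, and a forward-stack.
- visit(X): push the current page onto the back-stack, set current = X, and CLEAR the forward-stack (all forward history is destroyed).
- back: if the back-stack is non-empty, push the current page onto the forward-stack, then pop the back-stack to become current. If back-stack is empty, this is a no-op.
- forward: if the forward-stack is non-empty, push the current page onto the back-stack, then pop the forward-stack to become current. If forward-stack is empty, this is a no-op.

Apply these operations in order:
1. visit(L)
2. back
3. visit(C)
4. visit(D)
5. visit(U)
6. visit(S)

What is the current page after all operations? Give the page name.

After 1 (visit(L)): cur=L back=1 fwd=0
After 2 (back): cur=HOME back=0 fwd=1
After 3 (visit(C)): cur=C back=1 fwd=0
After 4 (visit(D)): cur=D back=2 fwd=0
After 5 (visit(U)): cur=U back=3 fwd=0
After 6 (visit(S)): cur=S back=4 fwd=0

Answer: S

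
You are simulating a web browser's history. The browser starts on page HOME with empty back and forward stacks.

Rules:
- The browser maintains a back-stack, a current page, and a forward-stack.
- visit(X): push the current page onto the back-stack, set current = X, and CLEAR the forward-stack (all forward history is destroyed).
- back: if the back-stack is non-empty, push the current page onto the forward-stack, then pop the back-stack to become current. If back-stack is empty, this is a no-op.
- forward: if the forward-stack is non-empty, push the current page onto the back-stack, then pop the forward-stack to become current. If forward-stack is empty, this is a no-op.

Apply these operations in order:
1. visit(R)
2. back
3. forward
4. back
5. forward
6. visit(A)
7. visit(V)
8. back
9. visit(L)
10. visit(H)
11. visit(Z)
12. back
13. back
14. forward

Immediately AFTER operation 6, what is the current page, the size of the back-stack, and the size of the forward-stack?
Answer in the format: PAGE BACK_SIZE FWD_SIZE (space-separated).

After 1 (visit(R)): cur=R back=1 fwd=0
After 2 (back): cur=HOME back=0 fwd=1
After 3 (forward): cur=R back=1 fwd=0
After 4 (back): cur=HOME back=0 fwd=1
After 5 (forward): cur=R back=1 fwd=0
After 6 (visit(A)): cur=A back=2 fwd=0

A 2 0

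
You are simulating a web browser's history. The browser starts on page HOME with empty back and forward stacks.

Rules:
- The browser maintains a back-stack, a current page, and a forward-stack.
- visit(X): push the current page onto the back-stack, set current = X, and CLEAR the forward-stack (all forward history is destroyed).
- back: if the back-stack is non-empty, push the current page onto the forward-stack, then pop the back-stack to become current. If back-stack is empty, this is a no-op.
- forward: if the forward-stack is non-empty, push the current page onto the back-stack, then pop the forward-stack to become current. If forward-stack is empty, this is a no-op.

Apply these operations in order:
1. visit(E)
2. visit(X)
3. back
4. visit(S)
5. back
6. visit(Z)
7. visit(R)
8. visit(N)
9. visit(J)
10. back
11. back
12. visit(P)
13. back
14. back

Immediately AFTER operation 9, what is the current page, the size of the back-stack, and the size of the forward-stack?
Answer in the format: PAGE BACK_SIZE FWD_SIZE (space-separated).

After 1 (visit(E)): cur=E back=1 fwd=0
After 2 (visit(X)): cur=X back=2 fwd=0
After 3 (back): cur=E back=1 fwd=1
After 4 (visit(S)): cur=S back=2 fwd=0
After 5 (back): cur=E back=1 fwd=1
After 6 (visit(Z)): cur=Z back=2 fwd=0
After 7 (visit(R)): cur=R back=3 fwd=0
After 8 (visit(N)): cur=N back=4 fwd=0
After 9 (visit(J)): cur=J back=5 fwd=0

J 5 0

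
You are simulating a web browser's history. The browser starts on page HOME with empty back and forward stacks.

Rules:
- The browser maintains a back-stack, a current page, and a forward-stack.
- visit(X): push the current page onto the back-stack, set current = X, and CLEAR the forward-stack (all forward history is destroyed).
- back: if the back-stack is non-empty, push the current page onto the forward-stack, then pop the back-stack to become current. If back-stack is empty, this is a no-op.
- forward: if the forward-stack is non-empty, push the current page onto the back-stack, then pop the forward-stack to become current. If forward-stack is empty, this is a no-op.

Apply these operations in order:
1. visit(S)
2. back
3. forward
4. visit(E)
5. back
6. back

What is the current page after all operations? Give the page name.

Answer: HOME

Derivation:
After 1 (visit(S)): cur=S back=1 fwd=0
After 2 (back): cur=HOME back=0 fwd=1
After 3 (forward): cur=S back=1 fwd=0
After 4 (visit(E)): cur=E back=2 fwd=0
After 5 (back): cur=S back=1 fwd=1
After 6 (back): cur=HOME back=0 fwd=2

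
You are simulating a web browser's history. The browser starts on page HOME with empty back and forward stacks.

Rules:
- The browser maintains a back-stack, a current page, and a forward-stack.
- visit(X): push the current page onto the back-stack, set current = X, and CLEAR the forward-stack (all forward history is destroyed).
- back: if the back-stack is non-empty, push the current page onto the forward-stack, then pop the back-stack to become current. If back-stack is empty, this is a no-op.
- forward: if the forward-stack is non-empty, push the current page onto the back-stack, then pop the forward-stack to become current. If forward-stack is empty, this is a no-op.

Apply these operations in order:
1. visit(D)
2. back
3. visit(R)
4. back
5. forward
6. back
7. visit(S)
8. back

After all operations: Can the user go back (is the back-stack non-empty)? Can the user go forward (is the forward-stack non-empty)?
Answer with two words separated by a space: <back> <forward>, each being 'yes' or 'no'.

Answer: no yes

Derivation:
After 1 (visit(D)): cur=D back=1 fwd=0
After 2 (back): cur=HOME back=0 fwd=1
After 3 (visit(R)): cur=R back=1 fwd=0
After 4 (back): cur=HOME back=0 fwd=1
After 5 (forward): cur=R back=1 fwd=0
After 6 (back): cur=HOME back=0 fwd=1
After 7 (visit(S)): cur=S back=1 fwd=0
After 8 (back): cur=HOME back=0 fwd=1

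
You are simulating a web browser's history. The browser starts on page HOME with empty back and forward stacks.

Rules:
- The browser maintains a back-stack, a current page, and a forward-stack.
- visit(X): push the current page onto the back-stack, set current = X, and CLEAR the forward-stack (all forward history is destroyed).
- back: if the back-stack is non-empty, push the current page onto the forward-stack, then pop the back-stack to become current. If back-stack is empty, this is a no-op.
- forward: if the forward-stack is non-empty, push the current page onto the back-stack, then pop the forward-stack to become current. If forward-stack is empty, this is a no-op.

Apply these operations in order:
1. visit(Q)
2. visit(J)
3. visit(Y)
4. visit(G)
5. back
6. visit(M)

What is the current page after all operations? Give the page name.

Answer: M

Derivation:
After 1 (visit(Q)): cur=Q back=1 fwd=0
After 2 (visit(J)): cur=J back=2 fwd=0
After 3 (visit(Y)): cur=Y back=3 fwd=0
After 4 (visit(G)): cur=G back=4 fwd=0
After 5 (back): cur=Y back=3 fwd=1
After 6 (visit(M)): cur=M back=4 fwd=0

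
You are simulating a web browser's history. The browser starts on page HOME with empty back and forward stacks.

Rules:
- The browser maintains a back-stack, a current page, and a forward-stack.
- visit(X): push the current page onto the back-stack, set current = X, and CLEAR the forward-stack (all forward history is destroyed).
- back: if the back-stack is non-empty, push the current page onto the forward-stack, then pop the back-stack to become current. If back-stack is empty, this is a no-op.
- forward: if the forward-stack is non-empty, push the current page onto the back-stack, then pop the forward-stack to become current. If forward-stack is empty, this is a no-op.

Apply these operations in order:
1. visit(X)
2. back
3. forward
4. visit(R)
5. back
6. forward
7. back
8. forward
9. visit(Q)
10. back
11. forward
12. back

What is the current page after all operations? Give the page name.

After 1 (visit(X)): cur=X back=1 fwd=0
After 2 (back): cur=HOME back=0 fwd=1
After 3 (forward): cur=X back=1 fwd=0
After 4 (visit(R)): cur=R back=2 fwd=0
After 5 (back): cur=X back=1 fwd=1
After 6 (forward): cur=R back=2 fwd=0
After 7 (back): cur=X back=1 fwd=1
After 8 (forward): cur=R back=2 fwd=0
After 9 (visit(Q)): cur=Q back=3 fwd=0
After 10 (back): cur=R back=2 fwd=1
After 11 (forward): cur=Q back=3 fwd=0
After 12 (back): cur=R back=2 fwd=1

Answer: R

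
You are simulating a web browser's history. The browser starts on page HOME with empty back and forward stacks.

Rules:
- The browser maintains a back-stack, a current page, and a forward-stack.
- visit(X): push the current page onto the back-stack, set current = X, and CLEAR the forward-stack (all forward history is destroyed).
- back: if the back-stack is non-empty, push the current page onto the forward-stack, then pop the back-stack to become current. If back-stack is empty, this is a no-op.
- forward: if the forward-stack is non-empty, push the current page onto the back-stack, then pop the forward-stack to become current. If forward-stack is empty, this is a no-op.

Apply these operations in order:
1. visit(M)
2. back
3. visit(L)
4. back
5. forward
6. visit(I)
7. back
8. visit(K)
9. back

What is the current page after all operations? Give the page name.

Answer: L

Derivation:
After 1 (visit(M)): cur=M back=1 fwd=0
After 2 (back): cur=HOME back=0 fwd=1
After 3 (visit(L)): cur=L back=1 fwd=0
After 4 (back): cur=HOME back=0 fwd=1
After 5 (forward): cur=L back=1 fwd=0
After 6 (visit(I)): cur=I back=2 fwd=0
After 7 (back): cur=L back=1 fwd=1
After 8 (visit(K)): cur=K back=2 fwd=0
After 9 (back): cur=L back=1 fwd=1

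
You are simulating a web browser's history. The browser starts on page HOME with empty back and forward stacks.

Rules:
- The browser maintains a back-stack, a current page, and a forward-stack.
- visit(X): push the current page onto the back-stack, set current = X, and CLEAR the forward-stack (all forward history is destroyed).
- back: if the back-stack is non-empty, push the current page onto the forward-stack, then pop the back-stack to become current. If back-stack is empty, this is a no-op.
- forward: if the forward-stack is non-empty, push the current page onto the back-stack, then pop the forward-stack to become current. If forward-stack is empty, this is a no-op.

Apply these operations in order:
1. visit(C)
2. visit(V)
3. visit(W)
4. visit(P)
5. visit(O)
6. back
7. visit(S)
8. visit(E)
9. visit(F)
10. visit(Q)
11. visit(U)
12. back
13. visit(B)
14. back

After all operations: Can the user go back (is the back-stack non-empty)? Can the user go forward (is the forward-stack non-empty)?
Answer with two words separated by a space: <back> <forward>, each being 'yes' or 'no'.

Answer: yes yes

Derivation:
After 1 (visit(C)): cur=C back=1 fwd=0
After 2 (visit(V)): cur=V back=2 fwd=0
After 3 (visit(W)): cur=W back=3 fwd=0
After 4 (visit(P)): cur=P back=4 fwd=0
After 5 (visit(O)): cur=O back=5 fwd=0
After 6 (back): cur=P back=4 fwd=1
After 7 (visit(S)): cur=S back=5 fwd=0
After 8 (visit(E)): cur=E back=6 fwd=0
After 9 (visit(F)): cur=F back=7 fwd=0
After 10 (visit(Q)): cur=Q back=8 fwd=0
After 11 (visit(U)): cur=U back=9 fwd=0
After 12 (back): cur=Q back=8 fwd=1
After 13 (visit(B)): cur=B back=9 fwd=0
After 14 (back): cur=Q back=8 fwd=1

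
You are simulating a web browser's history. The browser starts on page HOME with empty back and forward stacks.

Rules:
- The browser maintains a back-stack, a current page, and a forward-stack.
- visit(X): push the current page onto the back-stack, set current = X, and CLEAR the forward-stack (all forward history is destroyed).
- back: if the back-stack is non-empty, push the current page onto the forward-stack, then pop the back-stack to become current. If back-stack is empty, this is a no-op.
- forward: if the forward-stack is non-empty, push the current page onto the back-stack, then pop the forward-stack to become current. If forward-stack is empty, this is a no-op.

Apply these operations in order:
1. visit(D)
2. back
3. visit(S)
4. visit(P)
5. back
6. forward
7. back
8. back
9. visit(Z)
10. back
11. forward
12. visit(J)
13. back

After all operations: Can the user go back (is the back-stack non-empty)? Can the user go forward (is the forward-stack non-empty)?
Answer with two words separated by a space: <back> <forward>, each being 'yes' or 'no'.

After 1 (visit(D)): cur=D back=1 fwd=0
After 2 (back): cur=HOME back=0 fwd=1
After 3 (visit(S)): cur=S back=1 fwd=0
After 4 (visit(P)): cur=P back=2 fwd=0
After 5 (back): cur=S back=1 fwd=1
After 6 (forward): cur=P back=2 fwd=0
After 7 (back): cur=S back=1 fwd=1
After 8 (back): cur=HOME back=0 fwd=2
After 9 (visit(Z)): cur=Z back=1 fwd=0
After 10 (back): cur=HOME back=0 fwd=1
After 11 (forward): cur=Z back=1 fwd=0
After 12 (visit(J)): cur=J back=2 fwd=0
After 13 (back): cur=Z back=1 fwd=1

Answer: yes yes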